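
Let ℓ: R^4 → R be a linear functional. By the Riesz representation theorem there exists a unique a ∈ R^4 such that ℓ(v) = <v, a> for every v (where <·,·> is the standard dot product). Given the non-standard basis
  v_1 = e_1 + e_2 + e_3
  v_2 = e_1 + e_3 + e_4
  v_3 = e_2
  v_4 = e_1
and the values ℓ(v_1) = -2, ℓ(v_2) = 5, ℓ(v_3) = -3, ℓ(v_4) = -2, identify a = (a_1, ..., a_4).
a = (-2, -3, 3, 4)

Write a = (a_1, ..., a_4) in the standard basis. For each basis vector v_i, ℓ(v_i) = <v_i, a> is a linear equation in the a_j's. Collect the n equations into a matrix system V a = ℓ, where row i of V is v_i (expressed in the standard basis). Since V is invertible (lower-triangular with 1s on the diagonal, up to permutation), solve by back-substitution:
  V =
[[1, 1, 1, 0],
 [1, 0, 1, 1],
 [0, 1, 0, 0],
 [1, 0, 0, 0]]
  V a = (-2, 5, -3, -2)
Solving gives a = (-2, -3, 3, 4).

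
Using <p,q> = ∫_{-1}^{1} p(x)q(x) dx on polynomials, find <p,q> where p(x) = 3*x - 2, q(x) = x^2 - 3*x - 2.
<p,q> = 2/3

Expand the product: p(x)·q(x) = 3*x^3 - 11*x^2 + 4.
∫_{-1}^{1} of each monomial x^k gives [2/(k+1) if k even, 0 if k odd]. Integrating term-by-term (or equivalently evaluating the antiderivative F(x) = 3*x^4/4 - 11*x^3/3 + 4*x at the endpoints):
  F(1) − F(−1) = 13/12 − (5/12) = 2/3.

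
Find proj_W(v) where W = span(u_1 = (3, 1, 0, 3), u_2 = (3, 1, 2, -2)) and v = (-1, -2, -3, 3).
proj_W(v) = (-597/326, -199/326, -339/163, 549/163)

Set up U = [u_1 | ... | u_2] ∈ R^(4×2). The projector onto W = col(U) is P = U (U^T U)^(-1) U^T.
Compute U^T U =
  [19, 4]
  [4, 18],
and U^T v = (4, -17).
Solve U^T U · c = U^T v for the coefficients: c = (70/163, -339/326). The projection is proj_W(v) = U c.
Check: (v - proj_W(v)) · u_1 = 0  (should be 0).
Check: (v - proj_W(v)) · u_2 = 0  (should be 0).
Result: proj_W(v) = (-597/326, -199/326, -339/163, 549/163).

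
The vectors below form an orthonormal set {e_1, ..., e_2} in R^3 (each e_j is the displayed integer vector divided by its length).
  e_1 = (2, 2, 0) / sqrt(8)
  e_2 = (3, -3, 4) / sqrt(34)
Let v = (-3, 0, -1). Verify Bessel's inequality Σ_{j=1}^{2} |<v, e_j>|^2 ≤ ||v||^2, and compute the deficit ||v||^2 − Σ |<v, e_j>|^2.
Σ |<v, e_j>|^2 = 161/17; ||v||^2 = 10; deficit = 9/17

Write each e_j = u_j / sqrt(<u_j, u_j>) where u_j is the displayed integer vector. Then <v, e_j> = <v, u_j> / sqrt(<u_j, u_j>), so |<v, e_j>|^2 = <v, u_j>^2 / <u_j, u_j>.
Coefficients: <v, e_1> = -6/sqrt(8), <v, e_2> = -13/sqrt(34).
Square and sum: Σ |<v, e_j>|^2 = 161/17.
Compute ||v||^2 = v·v = 10.
Deficit = 10 − 161/17 = 9/17 ≥ 0, confirming Bessel's inequality. (The deficit equals ||v − Σ <v,e_j> e_j||^2, the squared distance from v to span{e_j}.)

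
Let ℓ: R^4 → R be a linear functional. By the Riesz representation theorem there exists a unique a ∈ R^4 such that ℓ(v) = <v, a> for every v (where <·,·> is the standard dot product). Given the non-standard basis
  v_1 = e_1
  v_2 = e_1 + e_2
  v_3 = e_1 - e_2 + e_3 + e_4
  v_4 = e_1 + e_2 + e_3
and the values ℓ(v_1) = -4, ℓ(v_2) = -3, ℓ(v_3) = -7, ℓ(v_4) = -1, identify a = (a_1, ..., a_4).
a = (-4, 1, 2, -4)

Write a = (a_1, ..., a_4) in the standard basis. For each basis vector v_i, ℓ(v_i) = <v_i, a> is a linear equation in the a_j's. Collect the n equations into a matrix system V a = ℓ, where row i of V is v_i (expressed in the standard basis). Since V is invertible (lower-triangular with 1s on the diagonal, up to permutation), solve by back-substitution:
  V =
[[1, 0, 0, 0],
 [1, 1, 0, 0],
 [1, -1, 1, 1],
 [1, 1, 1, 0]]
  V a = (-4, -3, -7, -1)
Solving gives a = (-4, 1, 2, -4).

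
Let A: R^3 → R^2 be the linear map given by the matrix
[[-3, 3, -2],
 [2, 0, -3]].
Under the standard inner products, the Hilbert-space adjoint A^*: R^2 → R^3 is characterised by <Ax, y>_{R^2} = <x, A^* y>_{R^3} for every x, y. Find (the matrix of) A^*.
A^* = A^T =
[[-3, 2],
 [3, 0],
 [-2, -3]]

For real matrices with standard dot products, the defining identity <Ax, y> = <x, A^* y> gives (Ax)^T y = x^T (A^*) y, i.e. x^T A^T y = x^T (A^*) y. Since this holds for all x, y, we must have A^* = A^T. Therefore
A^* =
[[-3, 2],
 [3, 0],
 [-2, -3]].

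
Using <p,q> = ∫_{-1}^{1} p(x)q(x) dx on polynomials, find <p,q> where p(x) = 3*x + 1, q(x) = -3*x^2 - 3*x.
<p,q> = -8

Expand the product: p(x)·q(x) = -9*x^3 - 12*x^2 - 3*x.
∫_{-1}^{1} of each monomial x^k gives [2/(k+1) if k even, 0 if k odd]. Integrating term-by-term (or equivalently evaluating the antiderivative F(x) = -9*x^4/4 - 4*x^3 - 3*x^2/2 at the endpoints):
  F(1) − F(−1) = -31/4 − (1/4) = -8.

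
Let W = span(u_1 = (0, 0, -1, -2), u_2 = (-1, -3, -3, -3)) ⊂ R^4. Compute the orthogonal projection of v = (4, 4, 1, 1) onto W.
proj_W(v) = (83/59, 249/59, 135/59, 21/59)

Set up U = [u_1 | ... | u_2] ∈ R^(4×2). The projector onto W = col(U) is P = U (U^T U)^(-1) U^T.
Compute U^T U =
  [5, 9]
  [9, 28],
and U^T v = (-3, -22).
Solve U^T U · c = U^T v for the coefficients: c = (114/59, -83/59). The projection is proj_W(v) = U c.
Check: (v - proj_W(v)) · u_1 = 0  (should be 0).
Check: (v - proj_W(v)) · u_2 = 0  (should be 0).
Result: proj_W(v) = (83/59, 249/59, 135/59, 21/59).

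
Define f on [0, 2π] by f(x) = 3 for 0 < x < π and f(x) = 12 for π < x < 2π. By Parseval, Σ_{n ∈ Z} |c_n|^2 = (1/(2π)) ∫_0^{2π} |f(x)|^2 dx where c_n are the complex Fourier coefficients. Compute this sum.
Σ |c_n|^2 = 153/2

Parseval equates the L^2 energy of f (normalised by 1/(2π)) with the ℓ^2 sum of its Fourier coefficients: (1/(2π)) ∫_0^{2π} |f|^2 = Σ |c_n|^2.
Compute the left side: (1/(2π)) [∫_0^π 3^2 dx + ∫_π^{2π} 12^2 dx] = (1/(2π)) · (9π + 144π) = (9 + 144)/2 = 153/2.
So Σ_{n ∈ Z} |c_n|^2 = 153/2.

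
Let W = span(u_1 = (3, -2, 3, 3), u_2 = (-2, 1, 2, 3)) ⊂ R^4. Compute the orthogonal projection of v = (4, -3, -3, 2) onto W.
proj_W(v) = (1933/509, -1140/509, 149/509, -297/509)

Set up U = [u_1 | ... | u_2] ∈ R^(4×2). The projector onto W = col(U) is P = U (U^T U)^(-1) U^T.
Compute U^T U =
  [31, 7]
  [7, 18],
and U^T v = (15, -11).
Solve U^T U · c = U^T v for the coefficients: c = (347/509, -446/509). The projection is proj_W(v) = U c.
Check: (v - proj_W(v)) · u_1 = 0  (should be 0).
Check: (v - proj_W(v)) · u_2 = 0  (should be 0).
Result: proj_W(v) = (1933/509, -1140/509, 149/509, -297/509).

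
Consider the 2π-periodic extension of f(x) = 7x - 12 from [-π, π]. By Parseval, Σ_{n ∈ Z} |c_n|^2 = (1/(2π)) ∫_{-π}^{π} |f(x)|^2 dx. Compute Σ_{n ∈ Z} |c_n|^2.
Σ |c_n|^2 = 49π^2/3 + 144

Expand and integrate term by term over [-π, π]:
  ∫ (7x)^2 dx = 49·(2π^3/3); ∫ 2·7·(-12)·x dx = 0 (odd integrand); ∫ (-12)^2 dx = 144·2π.
So (1/(2π)) ∫_{-π}^{π} (7x - 12)^2 dx = 49π^2/3 + 144 = 49π^2/3 + 144.
Parseval ⇒ Σ |c_n|^2 = 49π^2/3 + 144.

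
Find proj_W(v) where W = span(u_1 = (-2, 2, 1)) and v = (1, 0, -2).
proj_W(v) = (8/9, -8/9, -4/9)

Set up U = [u_1 | ... | u_1] ∈ R^(3×1). The projector onto W = col(U) is P = U (U^T U)^(-1) U^T.
Compute U^T U =
  [9],
and U^T v = (-4).
Solve U^T U · c = U^T v for the coefficients: c = (-4/9). The projection is proj_W(v) = U c.
Check: (v - proj_W(v)) · u_1 = 0  (should be 0).
Result: proj_W(v) = (8/9, -8/9, -4/9).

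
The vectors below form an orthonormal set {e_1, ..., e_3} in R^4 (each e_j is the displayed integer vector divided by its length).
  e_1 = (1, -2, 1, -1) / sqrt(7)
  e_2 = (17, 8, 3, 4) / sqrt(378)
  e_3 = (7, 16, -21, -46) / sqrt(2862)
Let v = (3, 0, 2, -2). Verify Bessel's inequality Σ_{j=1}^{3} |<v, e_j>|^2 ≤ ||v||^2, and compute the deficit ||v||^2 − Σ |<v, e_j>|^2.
Σ |<v, e_j>|^2 = 801/53; ||v||^2 = 17; deficit = 100/53

Write each e_j = u_j / sqrt(<u_j, u_j>) where u_j is the displayed integer vector. Then <v, e_j> = <v, u_j> / sqrt(<u_j, u_j>), so |<v, e_j>|^2 = <v, u_j>^2 / <u_j, u_j>.
Coefficients: <v, e_1> = 7/sqrt(7), <v, e_2> = 49/sqrt(378), <v, e_3> = 71/sqrt(2862).
Square and sum: Σ |<v, e_j>|^2 = 801/53.
Compute ||v||^2 = v·v = 17.
Deficit = 17 − 801/53 = 100/53 ≥ 0, confirming Bessel's inequality. (The deficit equals ||v − Σ <v,e_j> e_j||^2, the squared distance from v to span{e_j}.)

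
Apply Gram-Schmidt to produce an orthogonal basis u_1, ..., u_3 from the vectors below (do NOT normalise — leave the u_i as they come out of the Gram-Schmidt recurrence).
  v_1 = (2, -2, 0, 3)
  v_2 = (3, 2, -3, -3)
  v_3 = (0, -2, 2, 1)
Orthogonal basis:
  u_1 = (2, -2, 0, 3)
  u_2 = (65/17, 20/17, -3, -30/17)
  u_3 = (132/239, -180/239, 220/239, -208/239)

Apply the Gram-Schmidt recurrence
  u_1 = v_1
  u_i = v_i − Σ_{j<i} ((v_i · u_j) / (u_j · u_j)) · u_j.

Step by step this gives:
  u_1 = (2, -2, 0, 3)
  u_2 = (65/17, 20/17, -3, -30/17)
  u_3 = (132/239, -180/239, 220/239, -208/239)

Orthogonality check:
  u_2 · u_1 = 0 (should be 0)
  u_3 · u_1 = 0 (should be 0)
  u_3 · u_2 = 0 (should be 0)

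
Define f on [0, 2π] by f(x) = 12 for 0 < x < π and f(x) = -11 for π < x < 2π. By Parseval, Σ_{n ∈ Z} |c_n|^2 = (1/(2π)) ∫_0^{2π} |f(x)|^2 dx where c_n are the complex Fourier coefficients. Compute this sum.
Σ |c_n|^2 = 265/2

Parseval equates the L^2 energy of f (normalised by 1/(2π)) with the ℓ^2 sum of its Fourier coefficients: (1/(2π)) ∫_0^{2π} |f|^2 = Σ |c_n|^2.
Compute the left side: (1/(2π)) [∫_0^π 12^2 dx + ∫_π^{2π} (-11)^2 dx] = (1/(2π)) · (144π + 121π) = (144 + 121)/2 = 265/2.
So Σ_{n ∈ Z} |c_n|^2 = 265/2.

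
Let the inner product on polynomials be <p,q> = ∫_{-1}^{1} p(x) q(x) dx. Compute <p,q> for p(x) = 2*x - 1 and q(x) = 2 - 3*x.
<p,q> = -8

Expand the product: p(x)·q(x) = -6*x^2 + 7*x - 2.
∫_{-1}^{1} of each monomial x^k gives [2/(k+1) if k even, 0 if k odd]. Integrating term-by-term (or equivalently evaluating the antiderivative F(x) = -2*x^3 + 7*x^2/2 - 2*x at the endpoints):
  F(1) − F(−1) = -1/2 − (15/2) = -8.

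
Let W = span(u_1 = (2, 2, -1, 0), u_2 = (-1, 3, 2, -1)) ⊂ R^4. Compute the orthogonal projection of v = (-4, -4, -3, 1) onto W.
proj_W(v) = (-221/131, -657/131, -53/131, 109/131)

Set up U = [u_1 | ... | u_2] ∈ R^(4×2). The projector onto W = col(U) is P = U (U^T U)^(-1) U^T.
Compute U^T U =
  [9, 2]
  [2, 15],
and U^T v = (-13, -15).
Solve U^T U · c = U^T v for the coefficients: c = (-165/131, -109/131). The projection is proj_W(v) = U c.
Check: (v - proj_W(v)) · u_1 = 0  (should be 0).
Check: (v - proj_W(v)) · u_2 = 0  (should be 0).
Result: proj_W(v) = (-221/131, -657/131, -53/131, 109/131).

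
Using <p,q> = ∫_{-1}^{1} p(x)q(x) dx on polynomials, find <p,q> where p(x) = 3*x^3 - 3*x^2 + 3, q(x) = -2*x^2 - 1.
<p,q> = -28/5

Expand the product: p(x)·q(x) = -6*x^5 + 6*x^4 - 3*x^3 - 3*x^2 - 3.
∫_{-1}^{1} of each monomial x^k gives [2/(k+1) if k even, 0 if k odd]. Integrating term-by-term (or equivalently evaluating the antiderivative F(x) = -x^6 + 6*x^5/5 - 3*x^4/4 - x^3 - 3*x at the endpoints):
  F(1) − F(−1) = -91/20 − (21/20) = -28/5.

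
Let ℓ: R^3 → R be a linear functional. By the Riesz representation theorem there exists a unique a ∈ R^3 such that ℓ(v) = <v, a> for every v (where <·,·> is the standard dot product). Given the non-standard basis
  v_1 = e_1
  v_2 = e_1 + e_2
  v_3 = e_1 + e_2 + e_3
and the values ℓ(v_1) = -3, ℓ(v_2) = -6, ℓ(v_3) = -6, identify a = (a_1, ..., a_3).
a = (-3, -3, 0)

Write a = (a_1, ..., a_3) in the standard basis. For each basis vector v_i, ℓ(v_i) = <v_i, a> is a linear equation in the a_j's. Collect the n equations into a matrix system V a = ℓ, where row i of V is v_i (expressed in the standard basis). Since V is invertible (lower-triangular with 1s on the diagonal, up to permutation), solve by back-substitution:
  V =
[[1, 0, 0],
 [1, 1, 0],
 [1, 1, 1]]
  V a = (-3, -6, -6)
Solving gives a = (-3, -3, 0).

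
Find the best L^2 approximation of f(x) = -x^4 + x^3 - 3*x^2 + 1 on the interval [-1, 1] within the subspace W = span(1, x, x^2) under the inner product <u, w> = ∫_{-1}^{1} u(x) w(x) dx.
g(x) = -27*x^2/7 + 3*x/5 + 38/35

The best approximation g ∈ W is the orthogonal projection of f onto W. Writing g = a_0 + a_1 x + a_2 x^2, the coefficients solve the normal equations G · a = b where
  G_{ij} = <φ_i, φ_j> and b_i = <f, φ_i>, with φ_0 = 1, φ_1 = x, φ_2 = x^2.
G =
  [2, 0, 2/3]
  [0, 2/3, 0]
  [2/3, 0, 2/5],
b = (-2/5, 2/5, -86/105).
Solving gives a_0 = 38/35, a_1 = 3/5, a_2 = -27/7, so
  g(x) = -27*x^2/7 + 3*x/5 + 38/35.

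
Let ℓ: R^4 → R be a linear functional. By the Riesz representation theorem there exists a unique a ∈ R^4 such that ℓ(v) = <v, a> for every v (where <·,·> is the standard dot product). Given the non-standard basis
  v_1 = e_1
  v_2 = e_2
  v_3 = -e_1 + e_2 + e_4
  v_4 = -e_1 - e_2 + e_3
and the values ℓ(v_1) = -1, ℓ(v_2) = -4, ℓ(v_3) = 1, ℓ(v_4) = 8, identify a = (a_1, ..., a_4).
a = (-1, -4, 3, 4)

Write a = (a_1, ..., a_4) in the standard basis. For each basis vector v_i, ℓ(v_i) = <v_i, a> is a linear equation in the a_j's. Collect the n equations into a matrix system V a = ℓ, where row i of V is v_i (expressed in the standard basis). Since V is invertible (lower-triangular with 1s on the diagonal, up to permutation), solve by back-substitution:
  V =
[[1, 0, 0, 0],
 [0, 1, 0, 0],
 [-1, 1, 0, 1],
 [-1, -1, 1, 0]]
  V a = (-1, -4, 1, 8)
Solving gives a = (-1, -4, 3, 4).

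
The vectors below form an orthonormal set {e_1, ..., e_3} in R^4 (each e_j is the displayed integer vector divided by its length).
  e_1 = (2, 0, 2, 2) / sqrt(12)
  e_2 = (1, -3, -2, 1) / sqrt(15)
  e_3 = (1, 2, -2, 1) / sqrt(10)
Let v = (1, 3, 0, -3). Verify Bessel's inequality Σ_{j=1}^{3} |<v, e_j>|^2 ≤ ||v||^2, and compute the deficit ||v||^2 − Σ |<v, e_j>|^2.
Σ |<v, e_j>|^2 = 11; ||v||^2 = 19; deficit = 8

Write each e_j = u_j / sqrt(<u_j, u_j>) where u_j is the displayed integer vector. Then <v, e_j> = <v, u_j> / sqrt(<u_j, u_j>), so |<v, e_j>|^2 = <v, u_j>^2 / <u_j, u_j>.
Coefficients: <v, e_1> = -4/sqrt(12), <v, e_2> = -11/sqrt(15), <v, e_3> = 4/sqrt(10).
Square and sum: Σ |<v, e_j>|^2 = 11.
Compute ||v||^2 = v·v = 19.
Deficit = 19 − 11 = 8 ≥ 0, confirming Bessel's inequality. (The deficit equals ||v − Σ <v,e_j> e_j||^2, the squared distance from v to span{e_j}.)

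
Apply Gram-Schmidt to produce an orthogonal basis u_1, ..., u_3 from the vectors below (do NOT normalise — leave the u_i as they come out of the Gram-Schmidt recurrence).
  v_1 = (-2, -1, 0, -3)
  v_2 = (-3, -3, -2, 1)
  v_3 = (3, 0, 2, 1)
Orthogonal basis:
  u_1 = (-2, -1, 0, -3)
  u_2 = (-15/7, -18/7, -2, 16/7)
  u_3 = (123/143, -477/286, 172/143, -5/286)

Apply the Gram-Schmidt recurrence
  u_1 = v_1
  u_i = v_i − Σ_{j<i} ((v_i · u_j) / (u_j · u_j)) · u_j.

Step by step this gives:
  u_1 = (-2, -1, 0, -3)
  u_2 = (-15/7, -18/7, -2, 16/7)
  u_3 = (123/143, -477/286, 172/143, -5/286)

Orthogonality check:
  u_2 · u_1 = 0 (should be 0)
  u_3 · u_1 = 0 (should be 0)
  u_3 · u_2 = 0 (should be 0)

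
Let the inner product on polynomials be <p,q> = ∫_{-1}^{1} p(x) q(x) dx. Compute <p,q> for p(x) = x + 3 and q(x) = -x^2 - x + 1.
<p,q> = 10/3

Expand the product: p(x)·q(x) = -x^3 - 4*x^2 - 2*x + 3.
∫_{-1}^{1} of each monomial x^k gives [2/(k+1) if k even, 0 if k odd]. Integrating term-by-term (or equivalently evaluating the antiderivative F(x) = -x^4/4 - 4*x^3/3 - x^2 + 3*x at the endpoints):
  F(1) − F(−1) = 5/12 − (-35/12) = 10/3.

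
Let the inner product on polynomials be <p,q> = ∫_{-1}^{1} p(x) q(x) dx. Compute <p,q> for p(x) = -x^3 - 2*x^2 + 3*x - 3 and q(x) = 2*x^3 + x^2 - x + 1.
<p,q> = -208/21

Expand the product: p(x)·q(x) = -2*x^6 - 5*x^5 + 5*x^4 - 2*x^3 - 8*x^2 + 6*x - 3.
∫_{-1}^{1} of each monomial x^k gives [2/(k+1) if k even, 0 if k odd]. Integrating term-by-term (or equivalently evaluating the antiderivative F(x) = -2*x^7/7 - 5*x^6/6 + x^5 - x^4/2 - 8*x^3/3 + 3*x^2 - 3*x at the endpoints):
  F(1) − F(−1) = -23/7 − (139/21) = -208/21.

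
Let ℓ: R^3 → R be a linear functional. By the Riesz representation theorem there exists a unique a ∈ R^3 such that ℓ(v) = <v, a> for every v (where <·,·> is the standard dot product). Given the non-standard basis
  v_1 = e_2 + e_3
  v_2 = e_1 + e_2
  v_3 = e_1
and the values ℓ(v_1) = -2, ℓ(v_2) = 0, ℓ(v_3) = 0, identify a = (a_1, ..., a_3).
a = (0, 0, -2)

Write a = (a_1, ..., a_3) in the standard basis. For each basis vector v_i, ℓ(v_i) = <v_i, a> is a linear equation in the a_j's. Collect the n equations into a matrix system V a = ℓ, where row i of V is v_i (expressed in the standard basis). Since V is invertible (lower-triangular with 1s on the diagonal, up to permutation), solve by back-substitution:
  V =
[[0, 1, 1],
 [1, 1, 0],
 [1, 0, 0]]
  V a = (-2, 0, 0)
Solving gives a = (0, 0, -2).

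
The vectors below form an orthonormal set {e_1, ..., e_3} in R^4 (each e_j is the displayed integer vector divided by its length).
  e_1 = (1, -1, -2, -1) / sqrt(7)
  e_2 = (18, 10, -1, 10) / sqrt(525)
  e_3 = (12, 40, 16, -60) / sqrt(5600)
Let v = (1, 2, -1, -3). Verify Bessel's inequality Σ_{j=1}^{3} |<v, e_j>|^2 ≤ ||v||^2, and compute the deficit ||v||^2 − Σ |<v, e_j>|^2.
Σ |<v, e_j>|^2 = 99/7; ||v||^2 = 15; deficit = 6/7

Write each e_j = u_j / sqrt(<u_j, u_j>) where u_j is the displayed integer vector. Then <v, e_j> = <v, u_j> / sqrt(<u_j, u_j>), so |<v, e_j>|^2 = <v, u_j>^2 / <u_j, u_j>.
Coefficients: <v, e_1> = 4/sqrt(7), <v, e_2> = 9/sqrt(525), <v, e_3> = 256/sqrt(5600).
Square and sum: Σ |<v, e_j>|^2 = 99/7.
Compute ||v||^2 = v·v = 15.
Deficit = 15 − 99/7 = 6/7 ≥ 0, confirming Bessel's inequality. (The deficit equals ||v − Σ <v,e_j> e_j||^2, the squared distance from v to span{e_j}.)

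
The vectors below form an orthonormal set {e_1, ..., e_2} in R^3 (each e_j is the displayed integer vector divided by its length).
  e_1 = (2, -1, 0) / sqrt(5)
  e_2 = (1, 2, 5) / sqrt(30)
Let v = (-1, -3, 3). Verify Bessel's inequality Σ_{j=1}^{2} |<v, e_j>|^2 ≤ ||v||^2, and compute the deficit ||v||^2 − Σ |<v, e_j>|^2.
Σ |<v, e_j>|^2 = 7/3; ||v||^2 = 19; deficit = 50/3

Write each e_j = u_j / sqrt(<u_j, u_j>) where u_j is the displayed integer vector. Then <v, e_j> = <v, u_j> / sqrt(<u_j, u_j>), so |<v, e_j>|^2 = <v, u_j>^2 / <u_j, u_j>.
Coefficients: <v, e_1> = 1/sqrt(5), <v, e_2> = 8/sqrt(30).
Square and sum: Σ |<v, e_j>|^2 = 7/3.
Compute ||v||^2 = v·v = 19.
Deficit = 19 − 7/3 = 50/3 ≥ 0, confirming Bessel's inequality. (The deficit equals ||v − Σ <v,e_j> e_j||^2, the squared distance from v to span{e_j}.)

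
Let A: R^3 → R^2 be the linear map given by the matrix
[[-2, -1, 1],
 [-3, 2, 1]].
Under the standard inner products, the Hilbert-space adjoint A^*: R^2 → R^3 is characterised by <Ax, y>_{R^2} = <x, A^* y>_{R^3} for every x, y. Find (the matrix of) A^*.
A^* = A^T =
[[-2, -3],
 [-1, 2],
 [1, 1]]

For real matrices with standard dot products, the defining identity <Ax, y> = <x, A^* y> gives (Ax)^T y = x^T (A^*) y, i.e. x^T A^T y = x^T (A^*) y. Since this holds for all x, y, we must have A^* = A^T. Therefore
A^* =
[[-2, -3],
 [-1, 2],
 [1, 1]].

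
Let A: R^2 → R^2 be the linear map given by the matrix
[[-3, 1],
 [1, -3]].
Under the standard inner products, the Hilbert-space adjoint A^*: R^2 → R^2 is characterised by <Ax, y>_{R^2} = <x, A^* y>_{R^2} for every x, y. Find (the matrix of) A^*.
A^* = A^T =
[[-3, 1],
 [1, -3]]

For real matrices with standard dot products, the defining identity <Ax, y> = <x, A^* y> gives (Ax)^T y = x^T (A^*) y, i.e. x^T A^T y = x^T (A^*) y. Since this holds for all x, y, we must have A^* = A^T. Therefore
A^* =
[[-3, 1],
 [1, -3]].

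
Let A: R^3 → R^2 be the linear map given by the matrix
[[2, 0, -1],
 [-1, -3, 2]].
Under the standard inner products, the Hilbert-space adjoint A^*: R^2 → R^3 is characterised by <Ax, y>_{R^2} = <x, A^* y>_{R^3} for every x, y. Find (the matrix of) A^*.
A^* = A^T =
[[2, -1],
 [0, -3],
 [-1, 2]]

For real matrices with standard dot products, the defining identity <Ax, y> = <x, A^* y> gives (Ax)^T y = x^T (A^*) y, i.e. x^T A^T y = x^T (A^*) y. Since this holds for all x, y, we must have A^* = A^T. Therefore
A^* =
[[2, -1],
 [0, -3],
 [-1, 2]].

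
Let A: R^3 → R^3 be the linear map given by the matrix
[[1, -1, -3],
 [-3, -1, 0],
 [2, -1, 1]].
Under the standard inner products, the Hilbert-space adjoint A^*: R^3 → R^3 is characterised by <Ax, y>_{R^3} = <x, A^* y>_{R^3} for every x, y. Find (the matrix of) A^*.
A^* = A^T =
[[1, -3, 2],
 [-1, -1, -1],
 [-3, 0, 1]]

For real matrices with standard dot products, the defining identity <Ax, y> = <x, A^* y> gives (Ax)^T y = x^T (A^*) y, i.e. x^T A^T y = x^T (A^*) y. Since this holds for all x, y, we must have A^* = A^T. Therefore
A^* =
[[1, -3, 2],
 [-1, -1, -1],
 [-3, 0, 1]].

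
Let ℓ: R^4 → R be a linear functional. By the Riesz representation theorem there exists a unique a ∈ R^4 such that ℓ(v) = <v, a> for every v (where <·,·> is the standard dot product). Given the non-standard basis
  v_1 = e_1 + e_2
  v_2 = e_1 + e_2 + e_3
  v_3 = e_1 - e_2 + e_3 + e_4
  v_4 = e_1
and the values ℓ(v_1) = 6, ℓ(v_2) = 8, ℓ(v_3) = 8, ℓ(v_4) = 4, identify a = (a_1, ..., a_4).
a = (4, 2, 2, 4)

Write a = (a_1, ..., a_4) in the standard basis. For each basis vector v_i, ℓ(v_i) = <v_i, a> is a linear equation in the a_j's. Collect the n equations into a matrix system V a = ℓ, where row i of V is v_i (expressed in the standard basis). Since V is invertible (lower-triangular with 1s on the diagonal, up to permutation), solve by back-substitution:
  V =
[[1, 1, 0, 0],
 [1, 1, 1, 0],
 [1, -1, 1, 1],
 [1, 0, 0, 0]]
  V a = (6, 8, 8, 4)
Solving gives a = (4, 2, 2, 4).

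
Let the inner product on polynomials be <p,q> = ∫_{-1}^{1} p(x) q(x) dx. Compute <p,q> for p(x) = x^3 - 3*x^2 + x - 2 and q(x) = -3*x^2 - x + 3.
<p,q> = -172/15

Expand the product: p(x)·q(x) = -3*x^5 + 8*x^4 + 3*x^3 - 4*x^2 + 5*x - 6.
∫_{-1}^{1} of each monomial x^k gives [2/(k+1) if k even, 0 if k odd]. Integrating term-by-term (or equivalently evaluating the antiderivative F(x) = -x^6/2 + 8*x^5/5 + 3*x^4/4 - 4*x^3/3 + 5*x^2/2 - 6*x at the endpoints):
  F(1) − F(−1) = -179/60 − (509/60) = -172/15.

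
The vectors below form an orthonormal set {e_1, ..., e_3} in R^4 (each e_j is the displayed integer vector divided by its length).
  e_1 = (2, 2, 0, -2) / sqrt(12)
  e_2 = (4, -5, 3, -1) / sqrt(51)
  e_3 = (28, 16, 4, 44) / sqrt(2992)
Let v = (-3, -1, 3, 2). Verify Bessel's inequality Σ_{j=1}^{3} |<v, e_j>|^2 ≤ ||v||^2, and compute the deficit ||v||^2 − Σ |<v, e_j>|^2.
Σ |<v, e_j>|^2 = 12; ||v||^2 = 23; deficit = 11

Write each e_j = u_j / sqrt(<u_j, u_j>) where u_j is the displayed integer vector. Then <v, e_j> = <v, u_j> / sqrt(<u_j, u_j>), so |<v, e_j>|^2 = <v, u_j>^2 / <u_j, u_j>.
Coefficients: <v, e_1> = -12/sqrt(12), <v, e_2> = 0/sqrt(51), <v, e_3> = 0/sqrt(2992).
Square and sum: Σ |<v, e_j>|^2 = 12.
Compute ||v||^2 = v·v = 23.
Deficit = 23 − 12 = 11 ≥ 0, confirming Bessel's inequality. (The deficit equals ||v − Σ <v,e_j> e_j||^2, the squared distance from v to span{e_j}.)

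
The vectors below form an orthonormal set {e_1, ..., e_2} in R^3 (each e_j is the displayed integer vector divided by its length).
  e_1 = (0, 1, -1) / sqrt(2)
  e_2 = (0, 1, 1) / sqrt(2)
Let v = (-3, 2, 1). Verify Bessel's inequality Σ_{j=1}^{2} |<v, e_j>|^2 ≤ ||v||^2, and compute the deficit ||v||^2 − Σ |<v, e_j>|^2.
Σ |<v, e_j>|^2 = 5; ||v||^2 = 14; deficit = 9

Write each e_j = u_j / sqrt(<u_j, u_j>) where u_j is the displayed integer vector. Then <v, e_j> = <v, u_j> / sqrt(<u_j, u_j>), so |<v, e_j>|^2 = <v, u_j>^2 / <u_j, u_j>.
Coefficients: <v, e_1> = 1/sqrt(2), <v, e_2> = 3/sqrt(2).
Square and sum: Σ |<v, e_j>|^2 = 5.
Compute ||v||^2 = v·v = 14.
Deficit = 14 − 5 = 9 ≥ 0, confirming Bessel's inequality. (The deficit equals ||v − Σ <v,e_j> e_j||^2, the squared distance from v to span{e_j}.)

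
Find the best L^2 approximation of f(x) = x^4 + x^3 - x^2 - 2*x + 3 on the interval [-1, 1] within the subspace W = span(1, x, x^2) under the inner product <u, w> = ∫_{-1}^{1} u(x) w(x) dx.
g(x) = -x^2/7 - 7*x/5 + 102/35

The best approximation g ∈ W is the orthogonal projection of f onto W. Writing g = a_0 + a_1 x + a_2 x^2, the coefficients solve the normal equations G · a = b where
  G_{ij} = <φ_i, φ_j> and b_i = <f, φ_i>, with φ_0 = 1, φ_1 = x, φ_2 = x^2.
G =
  [2, 0, 2/3]
  [0, 2/3, 0]
  [2/3, 0, 2/5],
b = (86/15, -14/15, 66/35).
Solving gives a_0 = 102/35, a_1 = -7/5, a_2 = -1/7, so
  g(x) = -x^2/7 - 7*x/5 + 102/35.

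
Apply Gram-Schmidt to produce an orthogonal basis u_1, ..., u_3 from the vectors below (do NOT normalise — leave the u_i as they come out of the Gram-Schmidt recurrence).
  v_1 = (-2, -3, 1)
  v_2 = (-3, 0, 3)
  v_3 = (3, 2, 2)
Orthogonal basis:
  u_1 = (-2, -3, 1)
  u_2 = (-12/7, 27/14, 33/14)
  u_3 = (39/19, -13/19, 39/19)

Apply the Gram-Schmidt recurrence
  u_1 = v_1
  u_i = v_i − Σ_{j<i} ((v_i · u_j) / (u_j · u_j)) · u_j.

Step by step this gives:
  u_1 = (-2, -3, 1)
  u_2 = (-12/7, 27/14, 33/14)
  u_3 = (39/19, -13/19, 39/19)

Orthogonality check:
  u_2 · u_1 = 0 (should be 0)
  u_3 · u_1 = 0 (should be 0)
  u_3 · u_2 = 0 (should be 0)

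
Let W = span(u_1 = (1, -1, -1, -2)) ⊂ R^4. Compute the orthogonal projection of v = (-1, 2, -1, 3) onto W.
proj_W(v) = (-8/7, 8/7, 8/7, 16/7)

Set up U = [u_1 | ... | u_1] ∈ R^(4×1). The projector onto W = col(U) is P = U (U^T U)^(-1) U^T.
Compute U^T U =
  [7],
and U^T v = (-8).
Solve U^T U · c = U^T v for the coefficients: c = (-8/7). The projection is proj_W(v) = U c.
Check: (v - proj_W(v)) · u_1 = 0  (should be 0).
Result: proj_W(v) = (-8/7, 8/7, 8/7, 16/7).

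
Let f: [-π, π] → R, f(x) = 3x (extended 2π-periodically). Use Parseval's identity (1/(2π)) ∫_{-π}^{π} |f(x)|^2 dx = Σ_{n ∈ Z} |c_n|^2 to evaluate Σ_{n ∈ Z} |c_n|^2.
Σ |c_n|^2 = 3π^2

Expand and integrate term by term over [-π, π]:
  ∫ (3x)^2 dx = 9·(2π^3/3); ∫ 2·3·(0)·x dx = 0 (odd integrand); ∫ 0^2 dx = 0·2π.
So (1/(2π)) ∫_{-π}^{π} (3x)^2 dx = 9π^2/3 + 0 = 3π^2.
Parseval ⇒ Σ |c_n|^2 = 3π^2.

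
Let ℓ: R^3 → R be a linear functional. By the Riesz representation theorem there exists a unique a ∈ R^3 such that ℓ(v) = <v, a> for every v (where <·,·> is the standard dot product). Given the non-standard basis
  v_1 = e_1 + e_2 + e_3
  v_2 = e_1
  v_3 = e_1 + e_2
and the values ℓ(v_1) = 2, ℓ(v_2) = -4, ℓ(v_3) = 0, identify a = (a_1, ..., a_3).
a = (-4, 4, 2)

Write a = (a_1, ..., a_3) in the standard basis. For each basis vector v_i, ℓ(v_i) = <v_i, a> is a linear equation in the a_j's. Collect the n equations into a matrix system V a = ℓ, where row i of V is v_i (expressed in the standard basis). Since V is invertible (lower-triangular with 1s on the diagonal, up to permutation), solve by back-substitution:
  V =
[[1, 1, 1],
 [1, 0, 0],
 [1, 1, 0]]
  V a = (2, -4, 0)
Solving gives a = (-4, 4, 2).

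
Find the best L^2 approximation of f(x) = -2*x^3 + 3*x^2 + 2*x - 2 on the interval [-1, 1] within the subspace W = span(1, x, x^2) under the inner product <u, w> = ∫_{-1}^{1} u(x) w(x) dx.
g(x) = 3*x^2 + 4*x/5 - 2

The best approximation g ∈ W is the orthogonal projection of f onto W. Writing g = a_0 + a_1 x + a_2 x^2, the coefficients solve the normal equations G · a = b where
  G_{ij} = <φ_i, φ_j> and b_i = <f, φ_i>, with φ_0 = 1, φ_1 = x, φ_2 = x^2.
G =
  [2, 0, 2/3]
  [0, 2/3, 0]
  [2/3, 0, 2/5],
b = (-2, 8/15, -2/15).
Solving gives a_0 = -2, a_1 = 4/5, a_2 = 3, so
  g(x) = 3*x^2 + 4*x/5 - 2.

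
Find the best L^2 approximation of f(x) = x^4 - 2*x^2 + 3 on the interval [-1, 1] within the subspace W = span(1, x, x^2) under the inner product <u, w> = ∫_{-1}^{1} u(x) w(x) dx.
g(x) = 102/35 - 8*x^2/7

The best approximation g ∈ W is the orthogonal projection of f onto W. Writing g = a_0 + a_1 x + a_2 x^2, the coefficients solve the normal equations G · a = b where
  G_{ij} = <φ_i, φ_j> and b_i = <f, φ_i>, with φ_0 = 1, φ_1 = x, φ_2 = x^2.
G =
  [2, 0, 2/3]
  [0, 2/3, 0]
  [2/3, 0, 2/5],
b = (76/15, 0, 52/35).
Solving gives a_0 = 102/35, a_1 = 0, a_2 = -8/7, so
  g(x) = 102/35 - 8*x^2/7.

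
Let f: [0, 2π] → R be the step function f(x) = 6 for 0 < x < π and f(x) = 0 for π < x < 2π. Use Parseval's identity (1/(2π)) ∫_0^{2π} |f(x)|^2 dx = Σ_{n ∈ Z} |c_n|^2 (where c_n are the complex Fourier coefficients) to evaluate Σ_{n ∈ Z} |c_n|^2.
Σ |c_n|^2 = 18

Parseval equates the L^2 energy of f (normalised by 1/(2π)) with the ℓ^2 sum of its Fourier coefficients: (1/(2π)) ∫_0^{2π} |f|^2 = Σ |c_n|^2.
Compute the left side: (1/(2π)) [∫_0^π 6^2 dx + ∫_π^{2π} 0^2 dx] = (1/(2π)) · (36π + 0π) = (36 + 0)/2 = 18.
So Σ_{n ∈ Z} |c_n|^2 = 18.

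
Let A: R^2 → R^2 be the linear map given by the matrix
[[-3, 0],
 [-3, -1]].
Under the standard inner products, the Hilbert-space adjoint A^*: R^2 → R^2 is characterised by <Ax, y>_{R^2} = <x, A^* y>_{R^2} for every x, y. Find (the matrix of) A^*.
A^* = A^T =
[[-3, -3],
 [0, -1]]

For real matrices with standard dot products, the defining identity <Ax, y> = <x, A^* y> gives (Ax)^T y = x^T (A^*) y, i.e. x^T A^T y = x^T (A^*) y. Since this holds for all x, y, we must have A^* = A^T. Therefore
A^* =
[[-3, -3],
 [0, -1]].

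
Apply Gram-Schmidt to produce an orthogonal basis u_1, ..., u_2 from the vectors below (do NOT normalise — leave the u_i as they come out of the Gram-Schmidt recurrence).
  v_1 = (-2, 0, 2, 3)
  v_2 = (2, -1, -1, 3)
Orthogonal basis:
  u_1 = (-2, 0, 2, 3)
  u_2 = (40/17, -1, -23/17, 42/17)

Apply the Gram-Schmidt recurrence
  u_1 = v_1
  u_i = v_i − Σ_{j<i} ((v_i · u_j) / (u_j · u_j)) · u_j.

Step by step this gives:
  u_1 = (-2, 0, 2, 3)
  u_2 = (40/17, -1, -23/17, 42/17)

Orthogonality check:
  u_2 · u_1 = 0 (should be 0)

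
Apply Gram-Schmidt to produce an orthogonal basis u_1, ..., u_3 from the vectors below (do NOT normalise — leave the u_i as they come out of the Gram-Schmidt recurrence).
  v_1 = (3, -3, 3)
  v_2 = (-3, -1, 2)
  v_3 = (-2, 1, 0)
Orthogonal basis:
  u_1 = (3, -3, 3)
  u_2 = (-3, -1, 2)
  u_3 = (1/14, 5/14, 2/7)

Apply the Gram-Schmidt recurrence
  u_1 = v_1
  u_i = v_i − Σ_{j<i} ((v_i · u_j) / (u_j · u_j)) · u_j.

Step by step this gives:
  u_1 = (3, -3, 3)
  u_2 = (-3, -1, 2)
  u_3 = (1/14, 5/14, 2/7)

Orthogonality check:
  u_2 · u_1 = 0 (should be 0)
  u_3 · u_1 = 0 (should be 0)
  u_3 · u_2 = 0 (should be 0)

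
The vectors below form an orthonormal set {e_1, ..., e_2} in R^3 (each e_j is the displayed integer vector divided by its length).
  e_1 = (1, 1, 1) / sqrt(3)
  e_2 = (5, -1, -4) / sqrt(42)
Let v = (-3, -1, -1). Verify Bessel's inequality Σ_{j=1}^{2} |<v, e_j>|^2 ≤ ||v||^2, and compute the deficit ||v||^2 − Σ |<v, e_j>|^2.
Σ |<v, e_j>|^2 = 75/7; ||v||^2 = 11; deficit = 2/7

Write each e_j = u_j / sqrt(<u_j, u_j>) where u_j is the displayed integer vector. Then <v, e_j> = <v, u_j> / sqrt(<u_j, u_j>), so |<v, e_j>|^2 = <v, u_j>^2 / <u_j, u_j>.
Coefficients: <v, e_1> = -5/sqrt(3), <v, e_2> = -10/sqrt(42).
Square and sum: Σ |<v, e_j>|^2 = 75/7.
Compute ||v||^2 = v·v = 11.
Deficit = 11 − 75/7 = 2/7 ≥ 0, confirming Bessel's inequality. (The deficit equals ||v − Σ <v,e_j> e_j||^2, the squared distance from v to span{e_j}.)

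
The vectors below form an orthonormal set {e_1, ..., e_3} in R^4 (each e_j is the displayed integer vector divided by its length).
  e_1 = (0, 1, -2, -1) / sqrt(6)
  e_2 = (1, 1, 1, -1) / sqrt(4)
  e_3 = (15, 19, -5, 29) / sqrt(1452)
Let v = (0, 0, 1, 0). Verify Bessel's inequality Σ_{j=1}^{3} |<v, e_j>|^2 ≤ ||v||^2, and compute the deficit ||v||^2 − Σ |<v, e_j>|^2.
Σ |<v, e_j>|^2 = 113/121; ||v||^2 = 1; deficit = 8/121

Write each e_j = u_j / sqrt(<u_j, u_j>) where u_j is the displayed integer vector. Then <v, e_j> = <v, u_j> / sqrt(<u_j, u_j>), so |<v, e_j>|^2 = <v, u_j>^2 / <u_j, u_j>.
Coefficients: <v, e_1> = -2/sqrt(6), <v, e_2> = 1/sqrt(4), <v, e_3> = -5/sqrt(1452).
Square and sum: Σ |<v, e_j>|^2 = 113/121.
Compute ||v||^2 = v·v = 1.
Deficit = 1 − 113/121 = 8/121 ≥ 0, confirming Bessel's inequality. (The deficit equals ||v − Σ <v,e_j> e_j||^2, the squared distance from v to span{e_j}.)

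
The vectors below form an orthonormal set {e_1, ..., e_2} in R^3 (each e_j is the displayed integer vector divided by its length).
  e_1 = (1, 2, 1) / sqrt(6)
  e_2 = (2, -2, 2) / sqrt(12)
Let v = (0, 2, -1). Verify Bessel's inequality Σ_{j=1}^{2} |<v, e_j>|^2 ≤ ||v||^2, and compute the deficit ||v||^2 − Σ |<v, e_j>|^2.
Σ |<v, e_j>|^2 = 9/2; ||v||^2 = 5; deficit = 1/2

Write each e_j = u_j / sqrt(<u_j, u_j>) where u_j is the displayed integer vector. Then <v, e_j> = <v, u_j> / sqrt(<u_j, u_j>), so |<v, e_j>|^2 = <v, u_j>^2 / <u_j, u_j>.
Coefficients: <v, e_1> = 3/sqrt(6), <v, e_2> = -6/sqrt(12).
Square and sum: Σ |<v, e_j>|^2 = 9/2.
Compute ||v||^2 = v·v = 5.
Deficit = 5 − 9/2 = 1/2 ≥ 0, confirming Bessel's inequality. (The deficit equals ||v − Σ <v,e_j> e_j||^2, the squared distance from v to span{e_j}.)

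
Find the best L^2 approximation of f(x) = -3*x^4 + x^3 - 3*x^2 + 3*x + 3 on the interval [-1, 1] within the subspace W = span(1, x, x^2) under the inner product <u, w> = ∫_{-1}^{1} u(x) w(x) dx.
g(x) = -39*x^2/7 + 18*x/5 + 114/35

The best approximation g ∈ W is the orthogonal projection of f onto W. Writing g = a_0 + a_1 x + a_2 x^2, the coefficients solve the normal equations G · a = b where
  G_{ij} = <φ_i, φ_j> and b_i = <f, φ_i>, with φ_0 = 1, φ_1 = x, φ_2 = x^2.
G =
  [2, 0, 2/3]
  [0, 2/3, 0]
  [2/3, 0, 2/5],
b = (14/5, 12/5, -2/35).
Solving gives a_0 = 114/35, a_1 = 18/5, a_2 = -39/7, so
  g(x) = -39*x^2/7 + 18*x/5 + 114/35.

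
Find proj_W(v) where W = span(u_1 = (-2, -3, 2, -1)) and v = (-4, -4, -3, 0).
proj_W(v) = (-14/9, -7/3, 14/9, -7/9)

Set up U = [u_1 | ... | u_1] ∈ R^(4×1). The projector onto W = col(U) is P = U (U^T U)^(-1) U^T.
Compute U^T U =
  [18],
and U^T v = (14).
Solve U^T U · c = U^T v for the coefficients: c = (7/9). The projection is proj_W(v) = U c.
Check: (v - proj_W(v)) · u_1 = 0  (should be 0).
Result: proj_W(v) = (-14/9, -7/3, 14/9, -7/9).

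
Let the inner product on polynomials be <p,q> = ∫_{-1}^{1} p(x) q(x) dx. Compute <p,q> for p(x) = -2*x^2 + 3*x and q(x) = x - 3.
<p,q> = 6

Expand the product: p(x)·q(x) = -2*x^3 + 9*x^2 - 9*x.
∫_{-1}^{1} of each monomial x^k gives [2/(k+1) if k even, 0 if k odd]. Integrating term-by-term (or equivalently evaluating the antiderivative F(x) = -x^4/2 + 3*x^3 - 9*x^2/2 at the endpoints):
  F(1) − F(−1) = -2 − (-8) = 6.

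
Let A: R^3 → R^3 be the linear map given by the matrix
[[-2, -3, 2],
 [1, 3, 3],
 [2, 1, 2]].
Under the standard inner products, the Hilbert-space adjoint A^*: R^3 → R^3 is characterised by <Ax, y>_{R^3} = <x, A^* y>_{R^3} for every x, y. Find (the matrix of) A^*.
A^* = A^T =
[[-2, 1, 2],
 [-3, 3, 1],
 [2, 3, 2]]

For real matrices with standard dot products, the defining identity <Ax, y> = <x, A^* y> gives (Ax)^T y = x^T (A^*) y, i.e. x^T A^T y = x^T (A^*) y. Since this holds for all x, y, we must have A^* = A^T. Therefore
A^* =
[[-2, 1, 2],
 [-3, 3, 1],
 [2, 3, 2]].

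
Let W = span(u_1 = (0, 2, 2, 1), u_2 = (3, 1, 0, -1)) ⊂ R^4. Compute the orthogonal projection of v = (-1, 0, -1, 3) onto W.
proj_W(v) = (-165/98, -3/14, 17/49, 36/49)

Set up U = [u_1 | ... | u_2] ∈ R^(4×2). The projector onto W = col(U) is P = U (U^T U)^(-1) U^T.
Compute U^T U =
  [9, 1]
  [1, 11],
and U^T v = (1, -6).
Solve U^T U · c = U^T v for the coefficients: c = (17/98, -55/98). The projection is proj_W(v) = U c.
Check: (v - proj_W(v)) · u_1 = 0  (should be 0).
Check: (v - proj_W(v)) · u_2 = 0  (should be 0).
Result: proj_W(v) = (-165/98, -3/14, 17/49, 36/49).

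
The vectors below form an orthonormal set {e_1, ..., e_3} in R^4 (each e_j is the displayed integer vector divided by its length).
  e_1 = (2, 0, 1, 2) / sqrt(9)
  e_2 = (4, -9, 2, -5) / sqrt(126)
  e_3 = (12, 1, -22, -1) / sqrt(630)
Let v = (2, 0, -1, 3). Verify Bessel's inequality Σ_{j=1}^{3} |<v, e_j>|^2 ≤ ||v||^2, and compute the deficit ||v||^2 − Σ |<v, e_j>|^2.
Σ |<v, e_j>|^2 = 566/45; ||v||^2 = 14; deficit = 64/45

Write each e_j = u_j / sqrt(<u_j, u_j>) where u_j is the displayed integer vector. Then <v, e_j> = <v, u_j> / sqrt(<u_j, u_j>), so |<v, e_j>|^2 = <v, u_j>^2 / <u_j, u_j>.
Coefficients: <v, e_1> = 9/sqrt(9), <v, e_2> = -9/sqrt(126), <v, e_3> = 43/sqrt(630).
Square and sum: Σ |<v, e_j>|^2 = 566/45.
Compute ||v||^2 = v·v = 14.
Deficit = 14 − 566/45 = 64/45 ≥ 0, confirming Bessel's inequality. (The deficit equals ||v − Σ <v,e_j> e_j||^2, the squared distance from v to span{e_j}.)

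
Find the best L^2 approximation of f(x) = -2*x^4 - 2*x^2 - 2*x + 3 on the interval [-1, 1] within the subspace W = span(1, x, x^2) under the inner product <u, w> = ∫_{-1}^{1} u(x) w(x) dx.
g(x) = -26*x^2/7 - 2*x + 111/35

The best approximation g ∈ W is the orthogonal projection of f onto W. Writing g = a_0 + a_1 x + a_2 x^2, the coefficients solve the normal equations G · a = b where
  G_{ij} = <φ_i, φ_j> and b_i = <f, φ_i>, with φ_0 = 1, φ_1 = x, φ_2 = x^2.
G =
  [2, 0, 2/3]
  [0, 2/3, 0]
  [2/3, 0, 2/5],
b = (58/15, -4/3, 22/35).
Solving gives a_0 = 111/35, a_1 = -2, a_2 = -26/7, so
  g(x) = -26*x^2/7 - 2*x + 111/35.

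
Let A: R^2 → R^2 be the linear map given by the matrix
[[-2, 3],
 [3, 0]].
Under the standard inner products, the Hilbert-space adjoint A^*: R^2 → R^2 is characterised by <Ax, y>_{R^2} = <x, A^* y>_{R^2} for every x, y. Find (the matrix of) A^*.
A^* = A^T =
[[-2, 3],
 [3, 0]]

For real matrices with standard dot products, the defining identity <Ax, y> = <x, A^* y> gives (Ax)^T y = x^T (A^*) y, i.e. x^T A^T y = x^T (A^*) y. Since this holds for all x, y, we must have A^* = A^T. Therefore
A^* =
[[-2, 3],
 [3, 0]].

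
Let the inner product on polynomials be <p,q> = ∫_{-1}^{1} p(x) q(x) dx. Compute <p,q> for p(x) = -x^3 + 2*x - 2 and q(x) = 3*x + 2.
<p,q> = -26/5

Expand the product: p(x)·q(x) = -3*x^4 - 2*x^3 + 6*x^2 - 2*x - 4.
∫_{-1}^{1} of each monomial x^k gives [2/(k+1) if k even, 0 if k odd]. Integrating term-by-term (or equivalently evaluating the antiderivative F(x) = -3*x^5/5 - x^4/2 + 2*x^3 - x^2 - 4*x at the endpoints):
  F(1) − F(−1) = -41/10 − (11/10) = -26/5.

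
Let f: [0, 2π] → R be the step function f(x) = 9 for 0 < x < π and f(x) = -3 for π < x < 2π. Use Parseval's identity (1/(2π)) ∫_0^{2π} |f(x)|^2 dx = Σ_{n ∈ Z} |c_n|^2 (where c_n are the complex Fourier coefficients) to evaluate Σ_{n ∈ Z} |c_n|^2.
Σ |c_n|^2 = 45

Parseval equates the L^2 energy of f (normalised by 1/(2π)) with the ℓ^2 sum of its Fourier coefficients: (1/(2π)) ∫_0^{2π} |f|^2 = Σ |c_n|^2.
Compute the left side: (1/(2π)) [∫_0^π 9^2 dx + ∫_π^{2π} (-3)^2 dx] = (1/(2π)) · (81π + 9π) = (81 + 9)/2 = 45.
So Σ_{n ∈ Z} |c_n|^2 = 45.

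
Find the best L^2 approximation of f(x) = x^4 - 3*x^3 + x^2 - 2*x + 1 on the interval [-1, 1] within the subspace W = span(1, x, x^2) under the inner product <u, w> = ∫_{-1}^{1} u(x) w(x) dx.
g(x) = 13*x^2/7 - 19*x/5 + 32/35

The best approximation g ∈ W is the orthogonal projection of f onto W. Writing g = a_0 + a_1 x + a_2 x^2, the coefficients solve the normal equations G · a = b where
  G_{ij} = <φ_i, φ_j> and b_i = <f, φ_i>, with φ_0 = 1, φ_1 = x, φ_2 = x^2.
G =
  [2, 0, 2/3]
  [0, 2/3, 0]
  [2/3, 0, 2/5],
b = (46/15, -38/15, 142/105).
Solving gives a_0 = 32/35, a_1 = -19/5, a_2 = 13/7, so
  g(x) = 13*x^2/7 - 19*x/5 + 32/35.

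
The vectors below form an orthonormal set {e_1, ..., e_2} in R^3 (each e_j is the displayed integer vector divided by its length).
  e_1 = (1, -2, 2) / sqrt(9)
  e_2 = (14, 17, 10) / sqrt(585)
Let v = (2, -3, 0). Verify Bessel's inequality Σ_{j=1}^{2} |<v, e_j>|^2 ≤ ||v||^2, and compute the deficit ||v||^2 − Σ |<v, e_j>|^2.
Σ |<v, e_j>|^2 = 521/65; ||v||^2 = 13; deficit = 324/65

Write each e_j = u_j / sqrt(<u_j, u_j>) where u_j is the displayed integer vector. Then <v, e_j> = <v, u_j> / sqrt(<u_j, u_j>), so |<v, e_j>|^2 = <v, u_j>^2 / <u_j, u_j>.
Coefficients: <v, e_1> = 8/sqrt(9), <v, e_2> = -23/sqrt(585).
Square and sum: Σ |<v, e_j>|^2 = 521/65.
Compute ||v||^2 = v·v = 13.
Deficit = 13 − 521/65 = 324/65 ≥ 0, confirming Bessel's inequality. (The deficit equals ||v − Σ <v,e_j> e_j||^2, the squared distance from v to span{e_j}.)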